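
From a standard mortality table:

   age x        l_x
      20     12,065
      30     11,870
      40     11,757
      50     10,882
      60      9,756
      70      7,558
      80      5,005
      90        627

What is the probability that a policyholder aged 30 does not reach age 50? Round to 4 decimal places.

P(die before 50 | alive at 30) = 1 − l_50/l_30 = 1 − 10,882/11,870 = (988)/11,870 = 0.083235.

0.0832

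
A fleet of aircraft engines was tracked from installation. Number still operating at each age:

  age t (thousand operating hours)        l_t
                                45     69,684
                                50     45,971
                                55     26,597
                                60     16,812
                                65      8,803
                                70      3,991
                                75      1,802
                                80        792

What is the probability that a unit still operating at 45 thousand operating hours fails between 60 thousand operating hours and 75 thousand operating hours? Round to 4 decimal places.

This is the probability of reaching 60 but not 75, conditional on being operational at 45: (l_60 − l_75) / l_45.
= (16,812 − 1,802) / 69,684 = 15,010 / 69,684 = 0.215401.

0.2154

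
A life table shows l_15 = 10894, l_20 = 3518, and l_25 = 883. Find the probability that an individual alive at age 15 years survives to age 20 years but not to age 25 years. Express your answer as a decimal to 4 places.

This is the probability of reaching 20 but not 25, conditional on being alive at 15: (l_20 − l_25) / l_15.
= (3518 − 883) / 10894 = 2635 / 10894 = 0.241876.

0.2419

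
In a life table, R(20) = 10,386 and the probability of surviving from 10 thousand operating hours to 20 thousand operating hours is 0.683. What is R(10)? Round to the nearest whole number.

R(10) = R(20) / p = 10,386 / 0.683 = 15206.

15206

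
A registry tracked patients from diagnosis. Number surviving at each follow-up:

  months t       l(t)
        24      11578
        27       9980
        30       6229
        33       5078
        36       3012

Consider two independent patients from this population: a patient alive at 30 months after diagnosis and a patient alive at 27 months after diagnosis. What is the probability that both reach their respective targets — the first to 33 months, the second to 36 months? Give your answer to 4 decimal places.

0.2460

p₁ = l(33)/l(30) = 5078/6229 = 0.815219; p₂ = l(36)/l(27) = 3012/9980 = 0.301804.
P(both) = p₁ × p₂ = 0.815219 × 0.301804 = 0.246036.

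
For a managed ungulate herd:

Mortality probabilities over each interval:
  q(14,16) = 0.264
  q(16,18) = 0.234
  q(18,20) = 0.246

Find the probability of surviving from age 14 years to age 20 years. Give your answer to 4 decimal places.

The overall survival probability is (1 − 0.264) × (1 − 0.234) × (1 − 0.246).
= 0.736 × 0.766 × 0.754 = 0.425087.

0.4251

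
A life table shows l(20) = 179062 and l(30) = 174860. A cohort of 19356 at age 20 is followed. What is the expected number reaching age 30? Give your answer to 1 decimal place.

18901.8

The relevant probability is 174860/179062 = 0.976533.
Expected number = 19356 × 0.976533 = 18901.8.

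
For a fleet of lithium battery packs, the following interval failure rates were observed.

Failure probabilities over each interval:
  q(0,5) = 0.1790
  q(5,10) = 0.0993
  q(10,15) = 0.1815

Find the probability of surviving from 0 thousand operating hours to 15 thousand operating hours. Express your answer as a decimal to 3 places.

0.605

P(survive 0→15) = (1 − 0.1790) × (1 − 0.0993) × (1 − 0.1815).
= 0.8210 × 0.9007 × 0.8185 = 0.605260.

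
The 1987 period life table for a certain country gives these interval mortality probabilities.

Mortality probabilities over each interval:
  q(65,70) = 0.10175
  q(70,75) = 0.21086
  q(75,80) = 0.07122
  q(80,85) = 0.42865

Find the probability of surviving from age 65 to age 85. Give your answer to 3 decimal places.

0.376

Chaining the interval survival probabilities: (1 − 0.10175) × (1 − 0.21086) × (1 − 0.07122) × (1 − 0.42865).
= 0.89825 × 0.78914 × 0.92878 × 0.57135 = 0.376155.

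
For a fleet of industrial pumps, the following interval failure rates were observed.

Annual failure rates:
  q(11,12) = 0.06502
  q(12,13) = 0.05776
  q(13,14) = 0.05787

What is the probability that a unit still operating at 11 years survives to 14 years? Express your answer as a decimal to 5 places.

Survival from 11 to 14 is the product of surviving each interval: (1 − 0.06502) × (1 − 0.05776) × (1 − 0.05787).
= 0.93498 × 0.94224 × 0.94213 = 0.829993.

0.82999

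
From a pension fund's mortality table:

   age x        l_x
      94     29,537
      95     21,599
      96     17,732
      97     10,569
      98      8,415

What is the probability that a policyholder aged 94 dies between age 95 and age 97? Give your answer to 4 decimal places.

We want 1|2q94 = (l_95 − l_97)/l_94.
This is the probability of reaching 95 but not 97, conditional on being alive at 94: (l_95 − l_97) / l_94.
= (21,599 − 10,569) / 29,537 = 11,030 / 29,537 = 0.373430.

0.3734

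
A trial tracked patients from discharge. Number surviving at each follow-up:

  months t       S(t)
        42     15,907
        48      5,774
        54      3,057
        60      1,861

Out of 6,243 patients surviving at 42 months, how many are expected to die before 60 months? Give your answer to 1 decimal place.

The relevant probability is 1 − 1,861/15,907 = 0.883007.
Expected number = 6,243 × 0.883007 = 5512.6.

5512.6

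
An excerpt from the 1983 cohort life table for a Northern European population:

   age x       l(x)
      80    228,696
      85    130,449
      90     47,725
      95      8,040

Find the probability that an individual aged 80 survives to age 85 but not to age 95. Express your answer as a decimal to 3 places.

This is the probability of reaching 85 but not 95, conditional on being alive at 80: (l(85) − l(95)) / l(80).
= (130,449 − 8,040) / 228,696 = 122,409 / 228,696 = 0.535248.

0.535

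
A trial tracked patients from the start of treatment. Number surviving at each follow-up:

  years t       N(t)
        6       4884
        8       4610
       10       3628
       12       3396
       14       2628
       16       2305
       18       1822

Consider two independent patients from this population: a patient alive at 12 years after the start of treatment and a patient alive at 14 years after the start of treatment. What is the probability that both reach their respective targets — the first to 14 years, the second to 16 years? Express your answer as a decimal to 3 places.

0.679

p₁ = N(14)/N(12) = 2628/3396 = 0.773852; p₂ = N(16)/N(14) = 2305/2628 = 0.877093.
P(both) = p₁ × p₂ = 0.773852 × 0.877093 = 0.678740.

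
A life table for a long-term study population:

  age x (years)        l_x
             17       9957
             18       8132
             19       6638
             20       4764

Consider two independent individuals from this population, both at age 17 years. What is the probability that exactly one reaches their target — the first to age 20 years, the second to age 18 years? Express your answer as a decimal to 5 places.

p₁ = l_20/l_17 = 4764/9957 = 0.478457; p₂ = l_18/l_17 = 8132/9957 = 0.816712.
P(exactly one) = p₁(1−p₂) + (1−p₁)p₂ = 0.087695 + 0.425950 = 0.513646.

0.51365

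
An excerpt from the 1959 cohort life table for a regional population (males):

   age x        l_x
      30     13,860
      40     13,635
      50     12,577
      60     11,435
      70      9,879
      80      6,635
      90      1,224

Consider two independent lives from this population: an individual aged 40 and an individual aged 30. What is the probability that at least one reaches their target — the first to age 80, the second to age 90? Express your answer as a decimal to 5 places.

0.53195

p₁ = l_80/l_40 = 6,635/13,635 = 0.486615; p₂ = l_90/l_30 = 1,224/13,860 = 0.088312.
P(at least one) = 1 − (1−p₁)(1−p₂) = 1 − 0.513385 × 0.911688 = 0.531953.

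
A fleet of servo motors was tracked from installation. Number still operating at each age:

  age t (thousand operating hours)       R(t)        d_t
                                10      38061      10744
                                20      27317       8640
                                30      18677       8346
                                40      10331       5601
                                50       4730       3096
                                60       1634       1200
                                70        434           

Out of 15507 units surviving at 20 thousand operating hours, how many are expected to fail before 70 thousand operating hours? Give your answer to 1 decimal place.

15260.6

The relevant probability is 1 − 434/27317 = 0.984112.
Expected number = 15507 × 0.984112 = 15260.6.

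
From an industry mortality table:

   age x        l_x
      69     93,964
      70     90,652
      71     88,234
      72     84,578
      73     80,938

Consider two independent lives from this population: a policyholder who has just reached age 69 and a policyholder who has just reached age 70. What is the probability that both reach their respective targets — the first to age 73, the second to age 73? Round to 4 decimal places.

p₁ = l_73/l_69 = 80,938/93,964 = 0.861372; p₂ = l_73/l_70 = 80,938/90,652 = 0.892843.
P(both) = p₁ × p₂ = 0.861372 × 0.892843 = 0.769070.

0.7691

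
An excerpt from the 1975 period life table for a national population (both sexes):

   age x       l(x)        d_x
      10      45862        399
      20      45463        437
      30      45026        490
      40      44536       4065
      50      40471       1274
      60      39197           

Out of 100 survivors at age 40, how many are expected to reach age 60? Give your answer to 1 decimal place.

88.0

The relevant probability is 39197/44536 = 0.880119.
Expected number = 100 × 0.880119 = 88.0.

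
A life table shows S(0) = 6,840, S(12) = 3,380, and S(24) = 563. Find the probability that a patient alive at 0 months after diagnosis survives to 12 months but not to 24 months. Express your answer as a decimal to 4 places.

0.4118

This is the probability of reaching 12 but not 24, conditional on being alive at 0: (S(12) − S(24)) / S(0).
= (3,380 − 563) / 6,840 = 2,817 / 6,840 = 0.411842.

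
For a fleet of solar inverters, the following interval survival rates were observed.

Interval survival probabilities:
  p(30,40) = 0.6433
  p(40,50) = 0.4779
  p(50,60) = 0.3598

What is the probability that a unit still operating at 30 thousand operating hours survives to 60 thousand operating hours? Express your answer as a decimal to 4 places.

Survival from 30 to 60 is the product of surviving each interval: 0.6433 × 0.4779 × 0.3598.
= 0.110614.

0.1106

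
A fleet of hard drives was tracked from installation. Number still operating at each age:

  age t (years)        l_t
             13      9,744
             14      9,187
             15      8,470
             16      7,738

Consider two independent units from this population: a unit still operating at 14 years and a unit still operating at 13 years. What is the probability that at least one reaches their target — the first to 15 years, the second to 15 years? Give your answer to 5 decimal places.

p₁ = l_15/l_14 = 8,470/9,187 = 0.921955; p₂ = l_15/l_13 = 8,470/9,744 = 0.869253.
P(at least one) = 1 − (1−p₁)(1−p₂) = 1 − 0.078045 × 0.130747 = 0.989796.

0.98980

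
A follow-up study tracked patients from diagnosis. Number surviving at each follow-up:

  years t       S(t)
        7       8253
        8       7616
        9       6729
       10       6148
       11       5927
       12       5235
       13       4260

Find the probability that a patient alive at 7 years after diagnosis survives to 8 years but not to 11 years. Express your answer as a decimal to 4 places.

This is the probability of reaching 8 but not 11, conditional on being alive at 7: (S(8) − S(11)) / S(7).
= (7616 − 5927) / 8253 = 1689 / 8253 = 0.204653.

0.2047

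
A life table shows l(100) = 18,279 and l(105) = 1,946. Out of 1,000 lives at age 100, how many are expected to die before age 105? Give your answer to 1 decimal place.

893.5

The relevant probability is 1 − 1,946/18,279 = 0.893539.
Expected number = 1,000 × 0.893539 = 893.5.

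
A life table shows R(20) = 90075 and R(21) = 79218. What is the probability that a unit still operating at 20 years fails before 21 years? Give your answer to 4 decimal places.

0.1205

P(fail before 21 | operational at 20) = 1 − R(21)/R(20) = 1 − 79218/90075 = (10857)/90075 = 0.120533.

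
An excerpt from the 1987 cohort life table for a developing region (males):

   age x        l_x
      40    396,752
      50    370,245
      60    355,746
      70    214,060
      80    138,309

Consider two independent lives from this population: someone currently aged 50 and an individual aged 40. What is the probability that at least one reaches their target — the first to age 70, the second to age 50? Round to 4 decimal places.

p₁ = l_70/l_50 = 214,060/370,245 = 0.578158; p₂ = l_50/l_40 = 370,245/396,752 = 0.933190.
P(at least one) = 1 − (1−p₁)(1−p₂) = 1 − 0.421842 × 0.066810 = 0.971817.

0.9718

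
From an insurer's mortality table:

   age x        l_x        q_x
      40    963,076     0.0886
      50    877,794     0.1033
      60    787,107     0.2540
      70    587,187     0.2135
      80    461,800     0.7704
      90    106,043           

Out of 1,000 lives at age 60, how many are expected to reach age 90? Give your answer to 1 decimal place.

The relevant probability is 106,043/787,107 = 0.134725.
Expected number = 1,000 × 0.134725 = 134.7.

134.7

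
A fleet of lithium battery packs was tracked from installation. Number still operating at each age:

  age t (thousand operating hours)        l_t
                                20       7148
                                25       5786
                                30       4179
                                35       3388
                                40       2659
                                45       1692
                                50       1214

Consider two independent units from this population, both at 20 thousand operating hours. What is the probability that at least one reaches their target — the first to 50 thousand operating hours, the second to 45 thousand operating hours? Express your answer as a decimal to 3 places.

p₁ = l_50/l_20 = 1214/7148 = 0.169838; p₂ = l_45/l_20 = 1692/7148 = 0.236710.
P(at least one) = 1 − (1−p₁)(1−p₂) = 1 − 0.830162 × 0.763290 = 0.366346.

0.366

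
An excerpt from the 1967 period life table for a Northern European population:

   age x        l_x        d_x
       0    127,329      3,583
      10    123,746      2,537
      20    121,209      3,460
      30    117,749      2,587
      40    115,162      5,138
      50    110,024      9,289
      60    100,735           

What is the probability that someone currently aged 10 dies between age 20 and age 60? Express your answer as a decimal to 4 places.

This is the probability of reaching 20 but not 60, conditional on being alive at 10: (l_20 − l_60) / l_10.
= (121,209 − 100,735) / 123,746 = 20,474 / 123,746 = 0.165452.

0.1655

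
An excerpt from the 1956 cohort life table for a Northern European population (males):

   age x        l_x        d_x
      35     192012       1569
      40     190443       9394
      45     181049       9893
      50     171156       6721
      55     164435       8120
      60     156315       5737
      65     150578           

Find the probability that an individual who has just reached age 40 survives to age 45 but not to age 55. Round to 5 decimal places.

We want 5|10q40 = (l_45 − l_55)/l_40.
This is the probability of reaching 45 but not 55, conditional on being alive at 40: (l_45 − l_55) / l_40.
= (181049 − 164435) / 190443 = 16614 / 190443 = 0.087239.

0.08724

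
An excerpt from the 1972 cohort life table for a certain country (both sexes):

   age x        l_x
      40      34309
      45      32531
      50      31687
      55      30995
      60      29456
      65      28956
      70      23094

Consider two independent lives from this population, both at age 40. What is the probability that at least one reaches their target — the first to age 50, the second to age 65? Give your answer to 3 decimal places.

0.988

p₁ = l_50/l_40 = 31687/34309 = 0.923577; p₂ = l_65/l_40 = 28956/34309 = 0.843977.
P(at least one) = 1 − (1−p₁)(1−p₂) = 1 − 0.076423 × 0.156023 = 0.988076.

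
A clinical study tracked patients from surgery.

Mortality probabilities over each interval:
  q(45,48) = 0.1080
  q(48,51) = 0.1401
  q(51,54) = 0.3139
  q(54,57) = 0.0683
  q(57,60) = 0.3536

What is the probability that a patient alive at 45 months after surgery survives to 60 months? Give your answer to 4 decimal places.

Survival from 45 to 60 is the product of surviving each interval: (1 − 0.1080) × (1 − 0.1401) × (1 − 0.3139) × (1 − 0.0683) × (1 − 0.3536).
= 0.8920 × 0.8599 × 0.6861 × 0.9317 × 0.6464 = 0.316940.

0.3169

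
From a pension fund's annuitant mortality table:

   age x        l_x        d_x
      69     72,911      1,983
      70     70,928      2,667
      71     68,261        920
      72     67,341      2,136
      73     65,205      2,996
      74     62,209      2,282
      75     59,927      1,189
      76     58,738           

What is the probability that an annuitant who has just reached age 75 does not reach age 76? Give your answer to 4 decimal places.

P(die before 76 | alive at 75) = 1 − l_76/l_75 = 1 − 58,738/59,927 = (1,189)/59,927 = 0.019841.

0.0198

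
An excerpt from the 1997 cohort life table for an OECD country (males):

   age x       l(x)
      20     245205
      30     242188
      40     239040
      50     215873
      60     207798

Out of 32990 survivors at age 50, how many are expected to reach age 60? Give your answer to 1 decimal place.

The relevant probability is 207798/215873 = 0.962594.
Expected number = 32990 × 0.962594 = 31756.0.

31756.0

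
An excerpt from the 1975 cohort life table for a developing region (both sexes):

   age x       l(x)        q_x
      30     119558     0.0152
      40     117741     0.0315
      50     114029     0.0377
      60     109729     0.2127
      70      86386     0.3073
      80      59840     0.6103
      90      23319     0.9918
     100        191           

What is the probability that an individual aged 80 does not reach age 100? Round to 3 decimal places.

0.997

P(die before 100 | alive at 80) = 1 − l(100)/l(80) = 1 − 191/59840 = (59649)/59840 = 0.996808.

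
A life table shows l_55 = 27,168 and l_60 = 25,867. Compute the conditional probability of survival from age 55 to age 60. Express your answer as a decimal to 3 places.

0.952

The conditional survival probability is l_60/l_55 = 25,867/27,168 = 0.952113.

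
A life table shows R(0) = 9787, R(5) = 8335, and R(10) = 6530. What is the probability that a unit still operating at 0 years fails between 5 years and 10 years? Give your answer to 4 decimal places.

0.1844

This is the probability of reaching 5 but not 10, conditional on being operational at 0: (R(5) − R(10)) / R(0).
= (8335 − 6530) / 9787 = 1805 / 9787 = 0.184428.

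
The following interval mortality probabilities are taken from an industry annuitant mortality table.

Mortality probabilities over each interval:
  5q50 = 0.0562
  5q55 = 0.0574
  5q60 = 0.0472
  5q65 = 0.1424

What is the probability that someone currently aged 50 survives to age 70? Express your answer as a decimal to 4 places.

The overall survival probability is (1 − 0.0562) × (1 − 0.0574) × (1 − 0.0472) × (1 − 0.1424).
= 0.9438 × 0.9426 × 0.9528 × 0.8576 = 0.726932.

0.7269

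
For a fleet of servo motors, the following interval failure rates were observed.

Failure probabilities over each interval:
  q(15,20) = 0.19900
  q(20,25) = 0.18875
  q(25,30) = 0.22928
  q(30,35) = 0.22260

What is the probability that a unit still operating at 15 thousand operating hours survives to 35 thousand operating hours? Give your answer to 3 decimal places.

0.389

P(survive 15→35) = (1 − 0.19900) × (1 − 0.18875) × (1 − 0.22928) × (1 − 0.22260).
= 0.80100 × 0.81125 × 0.77072 × 0.77740 = 0.389339.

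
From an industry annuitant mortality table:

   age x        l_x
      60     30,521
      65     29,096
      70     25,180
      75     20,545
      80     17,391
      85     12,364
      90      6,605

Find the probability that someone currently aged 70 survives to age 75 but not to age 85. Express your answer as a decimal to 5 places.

This is the probability of reaching 75 but not 85, conditional on being alive at 70: (l_75 − l_85) / l_70.
= (20,545 − 12,364) / 25,180 = 8,181 / 25,180 = 0.324901.

0.32490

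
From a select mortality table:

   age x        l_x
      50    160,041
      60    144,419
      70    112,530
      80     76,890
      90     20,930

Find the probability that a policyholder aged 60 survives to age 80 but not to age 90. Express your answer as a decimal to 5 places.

0.38748

This is the probability of reaching 80 but not 90, conditional on being alive at 60: (l_80 − l_90) / l_60.
= (76,890 − 20,930) / 144,419 = 55,960 / 144,419 = 0.387484.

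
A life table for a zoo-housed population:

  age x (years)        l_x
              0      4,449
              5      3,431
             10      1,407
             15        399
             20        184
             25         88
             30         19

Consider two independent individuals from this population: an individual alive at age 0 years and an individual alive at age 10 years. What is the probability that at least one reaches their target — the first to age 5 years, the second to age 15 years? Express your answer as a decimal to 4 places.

p₁ = l_5/l_0 = 3,431/4,449 = 0.771185; p₂ = l_15/l_10 = 399/1,407 = 0.283582.
P(at least one) = 1 − (1−p₁)(1−p₂) = 1 − 0.228815 × 0.716418 = 0.836073.

0.8361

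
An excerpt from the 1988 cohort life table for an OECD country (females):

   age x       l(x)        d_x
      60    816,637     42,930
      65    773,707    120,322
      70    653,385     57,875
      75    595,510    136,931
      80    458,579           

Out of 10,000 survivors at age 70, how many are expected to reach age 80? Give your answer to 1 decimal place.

The relevant probability is 458,579/653,385 = 0.701851.
Expected number = 10,000 × 0.701851 = 7018.5.

7018.5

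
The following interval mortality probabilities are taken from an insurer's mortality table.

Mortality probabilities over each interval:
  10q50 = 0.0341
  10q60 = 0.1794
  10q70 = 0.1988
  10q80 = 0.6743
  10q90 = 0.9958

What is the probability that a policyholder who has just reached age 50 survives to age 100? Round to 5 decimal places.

0.00087

50p50 = (1 − 0.0341) × (1 − 0.1794) × (1 − 0.1988) × (1 − 0.6743) × (1 − 0.9958).
= 0.9659 × 0.8206 × 0.8012 × 0.3257 × 0.0042 = 0.000869.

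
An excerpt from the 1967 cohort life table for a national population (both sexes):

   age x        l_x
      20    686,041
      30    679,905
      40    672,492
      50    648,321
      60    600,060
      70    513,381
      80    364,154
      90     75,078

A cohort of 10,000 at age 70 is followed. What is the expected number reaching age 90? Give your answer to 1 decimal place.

1462.4

The relevant probability is 75,078/513,381 = 0.146242.
Expected number = 10,000 × 0.146242 = 1462.4.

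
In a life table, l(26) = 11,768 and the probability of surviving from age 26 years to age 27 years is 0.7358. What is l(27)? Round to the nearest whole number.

l(27) = l(26) × p = 11,768 × 0.7358 = 8659.

8659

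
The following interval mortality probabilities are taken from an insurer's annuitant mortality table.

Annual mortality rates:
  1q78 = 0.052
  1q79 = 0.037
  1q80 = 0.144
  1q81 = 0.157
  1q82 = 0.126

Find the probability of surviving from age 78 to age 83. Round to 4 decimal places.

Survival from 78 to 83 is the product of surviving each interval: (1 − 0.052) × (1 − 0.037) × (1 − 0.144) × (1 − 0.157) × (1 − 0.126).
= 0.948 × 0.963 × 0.856 × 0.843 × 0.874 = 0.575768.

0.5758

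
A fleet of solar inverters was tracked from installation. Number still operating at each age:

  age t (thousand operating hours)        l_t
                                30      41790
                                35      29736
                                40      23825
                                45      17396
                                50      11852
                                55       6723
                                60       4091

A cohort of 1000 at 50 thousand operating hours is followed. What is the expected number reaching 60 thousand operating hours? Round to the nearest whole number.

345

The relevant probability is 4091/11852 = 0.345174.
Expected number = 1000 × 0.345174 = 345.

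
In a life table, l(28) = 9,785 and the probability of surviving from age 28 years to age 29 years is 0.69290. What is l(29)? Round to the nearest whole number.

l(29) = l(28) × p = 9,785 × 0.69290 = 6780.

6780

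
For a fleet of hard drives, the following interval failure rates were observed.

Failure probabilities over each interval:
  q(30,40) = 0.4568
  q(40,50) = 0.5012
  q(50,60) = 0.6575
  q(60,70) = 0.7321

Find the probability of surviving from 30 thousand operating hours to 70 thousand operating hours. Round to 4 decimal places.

P(survive 30→70) = (1 − 0.4568) × (1 − 0.5012) × (1 − 0.6575) × (1 − 0.7321).
= 0.5432 × 0.4988 × 0.3425 × 0.2679 = 0.024861.

0.0249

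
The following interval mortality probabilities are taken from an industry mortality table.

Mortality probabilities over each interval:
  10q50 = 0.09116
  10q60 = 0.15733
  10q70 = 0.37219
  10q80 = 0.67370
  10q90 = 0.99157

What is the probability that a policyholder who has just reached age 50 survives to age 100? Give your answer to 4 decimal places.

50p50 = (1 − 0.09116) × (1 − 0.15733) × (1 − 0.37219) × (1 − 0.67370) × (1 − 0.99157).
= 0.90884 × 0.84267 × 0.62781 × 0.32630 × 0.00843 = 0.001323.

0.0013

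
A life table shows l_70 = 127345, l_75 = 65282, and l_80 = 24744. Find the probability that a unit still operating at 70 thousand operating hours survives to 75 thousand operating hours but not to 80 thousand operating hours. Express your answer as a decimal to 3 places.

This is the probability of reaching 75 but not 80, conditional on being operational at 70: (l_75 − l_80) / l_70.
= (65282 − 24744) / 127345 = 40538 / 127345 = 0.318332.

0.318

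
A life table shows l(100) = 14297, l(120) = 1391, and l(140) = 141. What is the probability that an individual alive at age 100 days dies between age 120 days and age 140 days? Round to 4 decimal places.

This is the probability of reaching 120 but not 140, conditional on being alive at 100: (l(120) − l(140)) / l(100).
= (1391 − 141) / 14297 = 1250 / 14297 = 0.087431.

0.0874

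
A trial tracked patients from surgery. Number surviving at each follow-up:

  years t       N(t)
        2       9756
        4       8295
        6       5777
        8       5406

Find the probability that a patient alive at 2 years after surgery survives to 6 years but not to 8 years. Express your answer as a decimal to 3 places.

0.038

This is the probability of reaching 6 but not 8, conditional on being alive at 2: (N(6) − N(8)) / N(2).
= (5777 − 5406) / 9756 = 371 / 9756 = 0.038028.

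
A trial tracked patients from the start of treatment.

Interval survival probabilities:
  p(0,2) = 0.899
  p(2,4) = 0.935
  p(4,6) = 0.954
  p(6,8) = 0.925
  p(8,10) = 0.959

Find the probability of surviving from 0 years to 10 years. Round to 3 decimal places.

The overall survival probability is 0.899 × 0.935 × 0.954 × 0.925 × 0.959.
= 0.711345.

0.711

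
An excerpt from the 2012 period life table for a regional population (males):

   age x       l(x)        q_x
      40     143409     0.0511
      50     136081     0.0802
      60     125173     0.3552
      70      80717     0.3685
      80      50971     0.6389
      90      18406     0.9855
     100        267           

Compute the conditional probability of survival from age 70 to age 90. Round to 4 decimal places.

The conditional survival probability is l(90)/l(70) = 18406/80717 = 0.228031.

0.2280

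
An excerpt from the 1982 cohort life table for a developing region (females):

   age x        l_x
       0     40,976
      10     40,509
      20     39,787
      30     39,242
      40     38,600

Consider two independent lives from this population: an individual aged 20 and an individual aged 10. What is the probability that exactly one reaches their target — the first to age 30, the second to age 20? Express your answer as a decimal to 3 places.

0.031

p₁ = l_30/l_20 = 39,242/39,787 = 0.986302; p₂ = l_20/l_10 = 39,787/40,509 = 0.982177.
P(exactly one) = p₁(1−p₂) + (1−p₁)p₂ = 0.017579 + 0.013454 = 0.031033.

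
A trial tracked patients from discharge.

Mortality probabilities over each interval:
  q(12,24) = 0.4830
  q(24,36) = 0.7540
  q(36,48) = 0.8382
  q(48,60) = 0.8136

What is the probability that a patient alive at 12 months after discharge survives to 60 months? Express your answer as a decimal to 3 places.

0.004

The overall survival probability is (1 − 0.4830) × (1 − 0.7540) × (1 − 0.8382) × (1 − 0.8136).
= 0.5170 × 0.2460 × 0.1618 × 0.1864 = 0.003836.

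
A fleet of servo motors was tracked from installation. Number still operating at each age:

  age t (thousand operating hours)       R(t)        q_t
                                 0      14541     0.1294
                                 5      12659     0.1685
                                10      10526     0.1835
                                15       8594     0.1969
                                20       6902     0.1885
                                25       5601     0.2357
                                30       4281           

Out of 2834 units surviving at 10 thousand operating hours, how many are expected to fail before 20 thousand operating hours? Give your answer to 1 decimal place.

The relevant probability is 1 − 6902/10526 = 0.344290.
Expected number = 2834 × 0.344290 = 975.7.

975.7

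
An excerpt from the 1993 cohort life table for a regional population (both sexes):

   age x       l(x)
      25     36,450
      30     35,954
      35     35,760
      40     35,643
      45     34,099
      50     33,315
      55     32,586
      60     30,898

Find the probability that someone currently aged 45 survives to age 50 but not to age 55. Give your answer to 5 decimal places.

This is the probability of reaching 50 but not 55, conditional on being alive at 45: (l(50) − l(55)) / l(45).
= (33,315 − 32,586) / 34,099 = 729 / 34,099 = 0.021379.

0.02138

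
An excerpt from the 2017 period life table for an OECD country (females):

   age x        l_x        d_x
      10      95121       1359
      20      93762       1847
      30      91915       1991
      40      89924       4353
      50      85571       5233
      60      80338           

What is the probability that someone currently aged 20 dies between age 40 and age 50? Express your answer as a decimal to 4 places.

0.0464

We want 20|10q20 = (l_40 − l_50)/l_20.
This is the probability of reaching 40 but not 50, conditional on being alive at 20: (l_40 − l_50) / l_20.
= (89924 − 85571) / 93762 = 4353 / 93762 = 0.046426.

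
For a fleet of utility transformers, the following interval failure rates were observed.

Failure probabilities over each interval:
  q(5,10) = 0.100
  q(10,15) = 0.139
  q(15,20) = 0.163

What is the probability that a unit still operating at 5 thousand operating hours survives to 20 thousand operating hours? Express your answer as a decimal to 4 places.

Survival from 5 to 20 is the product of surviving each interval: (1 − 0.100) × (1 − 0.139) × (1 − 0.163).
= 0.900 × 0.861 × 0.837 = 0.648591.

0.6486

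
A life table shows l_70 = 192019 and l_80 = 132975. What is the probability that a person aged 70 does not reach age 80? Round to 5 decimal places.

0.30749

P(die before 80 | alive at 70) = 1 − l_80/l_70 = 1 − 132975/192019 = (59044)/192019 = 0.307490.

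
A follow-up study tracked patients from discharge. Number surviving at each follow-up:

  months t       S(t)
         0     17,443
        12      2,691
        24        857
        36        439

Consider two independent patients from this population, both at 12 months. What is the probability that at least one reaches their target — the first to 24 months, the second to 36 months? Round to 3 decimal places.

p₁ = S(24)/S(12) = 857/2,691 = 0.318469; p₂ = S(36)/S(12) = 439/2,691 = 0.163136.
P(at least one) = 1 − (1−p₁)(1−p₂) = 1 − 0.681531 × 0.836864 = 0.429651.

0.430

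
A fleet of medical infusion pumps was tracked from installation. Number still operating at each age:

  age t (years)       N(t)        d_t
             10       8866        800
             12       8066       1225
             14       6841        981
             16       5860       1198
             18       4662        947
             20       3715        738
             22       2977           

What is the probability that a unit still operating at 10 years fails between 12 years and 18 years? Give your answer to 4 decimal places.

0.3839

This is the probability of reaching 12 but not 18, conditional on being operational at 10: (N(12) − N(18)) / N(10).
= (8066 − 4662) / 8866 = 3404 / 8866 = 0.383939.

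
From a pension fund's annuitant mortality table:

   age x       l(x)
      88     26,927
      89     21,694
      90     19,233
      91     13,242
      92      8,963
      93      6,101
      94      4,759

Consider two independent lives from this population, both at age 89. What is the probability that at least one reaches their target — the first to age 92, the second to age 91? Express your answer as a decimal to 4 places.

p₁ = l(92)/l(89) = 8,963/21,694 = 0.413156; p₂ = l(91)/l(89) = 13,242/21,694 = 0.610399.
P(at least one) = 1 − (1−p₁)(1−p₂) = 1 − 0.586844 × 0.389601 = 0.771365.

0.7714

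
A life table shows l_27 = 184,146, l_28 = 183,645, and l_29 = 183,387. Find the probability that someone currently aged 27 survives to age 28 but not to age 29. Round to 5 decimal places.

This is the probability of reaching 28 but not 29, conditional on being alive at 27: (l_28 − l_29) / l_27.
= (183,645 − 183,387) / 184,146 = 258 / 184,146 = 0.001401.

0.00140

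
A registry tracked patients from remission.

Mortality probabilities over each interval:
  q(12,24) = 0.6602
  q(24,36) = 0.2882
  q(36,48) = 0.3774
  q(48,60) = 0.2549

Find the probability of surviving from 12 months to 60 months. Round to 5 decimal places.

Survival from 12 to 60 is the product of surviving each interval: (1 − 0.6602) × (1 − 0.2882) × (1 − 0.3774) × (1 − 0.2549).
= 0.3398 × 0.7118 × 0.6226 × 0.7451 = 0.112203.

0.11220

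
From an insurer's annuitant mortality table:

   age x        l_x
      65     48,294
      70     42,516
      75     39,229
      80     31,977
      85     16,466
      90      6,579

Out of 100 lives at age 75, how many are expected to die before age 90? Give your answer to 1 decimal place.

83.2

The relevant probability is 1 − 6,579/39,229 = 0.832292.
Expected number = 100 × 0.832292 = 83.2.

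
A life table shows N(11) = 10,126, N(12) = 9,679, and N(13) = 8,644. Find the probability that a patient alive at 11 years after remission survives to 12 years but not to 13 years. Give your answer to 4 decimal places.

0.1022

This is the probability of reaching 12 but not 13, conditional on being alive at 11: (N(12) − N(13)) / N(11).
= (9,679 − 8,644) / 10,126 = 1,035 / 10,126 = 0.102212.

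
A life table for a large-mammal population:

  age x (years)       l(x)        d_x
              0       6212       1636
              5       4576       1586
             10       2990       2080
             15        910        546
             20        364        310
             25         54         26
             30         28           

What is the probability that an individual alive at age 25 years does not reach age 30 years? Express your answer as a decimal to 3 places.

P(die before 30 | alive at 25) = 1 − l(30)/l(25) = 1 − 28/54 = (26)/54 = 0.481481.

0.481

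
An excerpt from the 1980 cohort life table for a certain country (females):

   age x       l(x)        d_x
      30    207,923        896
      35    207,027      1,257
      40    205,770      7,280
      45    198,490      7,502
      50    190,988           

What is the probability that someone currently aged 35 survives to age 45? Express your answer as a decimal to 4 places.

The conditional survival probability is l(45)/l(35) = 198,490/207,027 = 0.958764.

0.9588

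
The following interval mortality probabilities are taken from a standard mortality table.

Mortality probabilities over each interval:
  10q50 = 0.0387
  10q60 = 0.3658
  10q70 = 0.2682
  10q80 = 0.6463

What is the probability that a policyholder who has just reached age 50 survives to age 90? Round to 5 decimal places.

Survival from 50 to 90 is the product of surviving each interval: (1 − 0.0387) × (1 − 0.3658) × (1 − 0.2682) × (1 − 0.6463).
= 0.9613 × 0.6342 × 0.7318 × 0.3537 = 0.157802.

0.15780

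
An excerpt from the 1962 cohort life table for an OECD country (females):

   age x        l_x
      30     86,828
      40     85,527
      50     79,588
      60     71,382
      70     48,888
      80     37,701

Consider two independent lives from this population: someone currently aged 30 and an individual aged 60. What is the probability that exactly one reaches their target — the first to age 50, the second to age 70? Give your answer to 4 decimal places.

p₁ = l_50/l_30 = 79,588/86,828 = 0.916617; p₂ = l_70/l_60 = 48,888/71,382 = 0.684879.
P(exactly one) = p₁(1−p₂) + (1−p₁)p₂ = 0.288845 + 0.057107 = 0.345953.

0.3460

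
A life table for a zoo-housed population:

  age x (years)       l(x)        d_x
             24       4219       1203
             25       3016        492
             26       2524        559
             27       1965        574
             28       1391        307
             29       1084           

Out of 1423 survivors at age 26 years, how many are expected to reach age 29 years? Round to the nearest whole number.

611

The relevant probability is 1084/2524 = 0.429477.
Expected number = 1423 × 0.429477 = 611.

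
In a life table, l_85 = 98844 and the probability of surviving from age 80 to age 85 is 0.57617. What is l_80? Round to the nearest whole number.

l_80 = l_85 / p = 98844 / 0.57617 = 171554.

171554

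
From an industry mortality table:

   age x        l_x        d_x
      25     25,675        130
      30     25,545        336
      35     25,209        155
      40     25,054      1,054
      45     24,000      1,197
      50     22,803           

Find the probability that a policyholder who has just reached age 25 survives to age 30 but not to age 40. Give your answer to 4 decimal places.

0.0191

This is the probability of reaching 30 but not 40, conditional on being alive at 25: (l_30 − l_40) / l_25.
= (25,545 − 25,054) / 25,675 = 491 / 25,675 = 0.019124.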